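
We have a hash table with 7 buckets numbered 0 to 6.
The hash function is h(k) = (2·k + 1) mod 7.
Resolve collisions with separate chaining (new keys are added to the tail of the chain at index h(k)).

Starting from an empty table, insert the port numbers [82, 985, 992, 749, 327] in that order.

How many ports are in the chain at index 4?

4

Insert 82: h=4, bucket 4 empty -> new chain.
Insert 985: h=4, bucket 4 nonempty -> append to chain.
Insert 992: h=4, bucket 4 nonempty -> append to chain.
Insert 749: h=1, bucket 1 empty -> new chain.
Insert 327: h=4, bucket 4 nonempty -> append to chain.
Final buckets:
0: —
1: 749
2: —
3: —
4: 82 -> 985 -> 992 -> 327
5: —
6: —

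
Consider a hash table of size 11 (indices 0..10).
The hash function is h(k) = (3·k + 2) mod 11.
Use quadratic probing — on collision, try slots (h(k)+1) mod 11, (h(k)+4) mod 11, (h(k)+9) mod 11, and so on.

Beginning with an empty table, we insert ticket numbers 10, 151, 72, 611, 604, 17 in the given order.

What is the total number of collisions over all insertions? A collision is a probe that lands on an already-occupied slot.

10 hashes to 10; slot 10 is free -> place at 10.
151 hashes to 4; slot 4 is free -> place at 4.
72 hashes to 9; slot 9 is free -> place at 9.
611 hashes to 9; 9,10 taken -> place at 2.
604 hashes to 10; 10 taken -> place at 0.
17 hashes to 9; 9,10,2 taken -> place at 7.
Table: [604, ., 611, ., 151, ., ., 17, ., 72, 10]

6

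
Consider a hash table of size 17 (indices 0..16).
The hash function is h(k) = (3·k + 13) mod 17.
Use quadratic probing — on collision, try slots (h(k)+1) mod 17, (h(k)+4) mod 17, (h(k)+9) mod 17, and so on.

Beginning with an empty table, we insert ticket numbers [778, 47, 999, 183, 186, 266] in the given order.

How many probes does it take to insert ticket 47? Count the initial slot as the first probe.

778 hashes to 1; slot 1 is free => place at 1.
47 hashes to 1; 1 taken => place at 2.
999 hashes to 1; 1,2 taken => place at 5.
183 hashes to 1; 1,2,5 taken => place at 10.
186 hashes to 10; 10 taken => place at 11.
266 hashes to 12; slot 12 is free => place at 12.
Table: [-, 778, 47, -, -, 999, -, -, -, -, 183, 186, 266, -, -, -, -]

2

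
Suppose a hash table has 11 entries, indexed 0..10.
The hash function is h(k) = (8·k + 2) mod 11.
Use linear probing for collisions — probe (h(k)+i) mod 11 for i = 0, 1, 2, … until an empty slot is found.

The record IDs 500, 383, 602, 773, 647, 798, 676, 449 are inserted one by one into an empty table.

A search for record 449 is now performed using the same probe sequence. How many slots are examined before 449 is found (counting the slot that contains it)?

500 hashes to 9; slot 9 is free → place at 9.
383 hashes to 8; slot 8 is free → place at 8.
602 hashes to 0; slot 0 is free → place at 0.
773 hashes to 4; slot 4 is free → place at 4.
647 hashes to 8; 8,9 taken → place at 10.
798 hashes to 6; slot 6 is free → place at 6.
676 hashes to 9; 9,10,0 taken → place at 1.
449 hashes to 8; 8,9,10,0,1 taken → place at 2.
Table: [602, 676, 449, ., 773, ., 798, ., 383, 500, 647]
Lookup 449: h=8, probe 8,9,10,0,1,2 → found at 2.

6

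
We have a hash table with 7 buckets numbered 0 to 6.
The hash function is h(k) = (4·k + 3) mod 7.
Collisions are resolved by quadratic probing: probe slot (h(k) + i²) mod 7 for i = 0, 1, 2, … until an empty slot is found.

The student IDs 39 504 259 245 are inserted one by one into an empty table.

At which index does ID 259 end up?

Insert 39: h=5, slot 5 empty => index 5.
Insert 504: h=3, slot 3 empty => index 3.
Insert 259: h=3, slot 3 occupied => index 4.
Insert 245: h=3, slots 3,4 occupied => index 0.
Table: [245, —, —, 504, 259, 39, —]

4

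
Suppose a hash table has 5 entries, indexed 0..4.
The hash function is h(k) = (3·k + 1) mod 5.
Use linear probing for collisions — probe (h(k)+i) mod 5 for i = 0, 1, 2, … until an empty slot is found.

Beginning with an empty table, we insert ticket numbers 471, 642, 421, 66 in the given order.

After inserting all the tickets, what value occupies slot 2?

642

471 hashes to 4; slot 4 is free → place at 4.
642 hashes to 2; slot 2 is free → place at 2.
421 hashes to 4; 4 taken → place at 0.
66 hashes to 4; 4,0 taken → place at 1.
Table: [421, 66, 642, -, 471]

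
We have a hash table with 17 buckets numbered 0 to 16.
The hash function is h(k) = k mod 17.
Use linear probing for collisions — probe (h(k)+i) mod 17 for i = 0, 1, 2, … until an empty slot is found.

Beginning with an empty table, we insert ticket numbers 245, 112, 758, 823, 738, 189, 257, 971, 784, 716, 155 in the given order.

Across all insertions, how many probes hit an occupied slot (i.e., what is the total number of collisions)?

24

245 hashes to 7; slot 7 is free => place at 7.
112 hashes to 10; slot 10 is free => place at 10.
758 hashes to 10; 10 taken => place at 11.
823 hashes to 7; 7 taken => place at 8.
738 hashes to 7; 7,8 taken => place at 9.
189 hashes to 2; slot 2 is free => place at 2.
257 hashes to 2; 2 taken => place at 3.
971 hashes to 2; 2,3 taken => place at 4.
784 hashes to 2; 2,3,4 taken => place at 5.
716 hashes to 2; 2,3,4,5 taken => place at 6.
155 hashes to 2; 2,3,4,5,6,7,8,9,10,11 taken => place at 12.
Table: [-, -, 189, 257, 971, 784, 716, 245, 823, 738, 112, 758, 155, -, -, -, -]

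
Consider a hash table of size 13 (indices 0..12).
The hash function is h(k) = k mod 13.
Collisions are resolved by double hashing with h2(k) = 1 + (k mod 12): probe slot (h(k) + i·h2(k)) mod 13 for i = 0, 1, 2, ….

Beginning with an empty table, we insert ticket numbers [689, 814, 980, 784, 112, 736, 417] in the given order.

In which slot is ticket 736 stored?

2

689: h=0 => slot 0
814: h=8 => slot 8
980: h=5 => slot 5
784: h=4 => slot 4
112: h=8, h2=5, probe 8,0,5,10 => slot 10
736: h=8, h2=5, probe 8,0,5,10,2 => slot 2
417: h=1 => slot 1
Table: [689, 417, 736, ., 784, 980, ., ., 814, ., 112, ., .]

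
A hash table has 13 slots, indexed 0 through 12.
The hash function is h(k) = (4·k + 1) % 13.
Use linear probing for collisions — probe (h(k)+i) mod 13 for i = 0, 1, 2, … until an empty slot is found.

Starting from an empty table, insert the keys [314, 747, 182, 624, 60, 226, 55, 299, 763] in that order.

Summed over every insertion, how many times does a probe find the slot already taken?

Insert 314: h=9, slot 9 empty => index 9.
Insert 747: h=12, slot 12 empty => index 12.
Insert 182: h=1, slot 1 empty => index 1.
Insert 624: h=1, slot 1 occupied => index 2.
Insert 60: h=7, slot 7 empty => index 7.
Insert 226: h=8, slot 8 empty => index 8.
Insert 55: h=0, slot 0 empty => index 0.
Insert 299: h=1, slots 1,2 occupied => index 3.
Insert 763: h=11, slot 11 empty => index 11.
Table: [55, 182, 624, 299, _, _, _, 60, 226, 314, _, 763, 747]

3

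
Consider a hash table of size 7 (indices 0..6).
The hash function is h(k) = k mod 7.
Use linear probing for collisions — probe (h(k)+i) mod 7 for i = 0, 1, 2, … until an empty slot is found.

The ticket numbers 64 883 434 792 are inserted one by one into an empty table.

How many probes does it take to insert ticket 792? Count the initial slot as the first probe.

3

64: h=1 → slot 1
883: h=1, probe 1,2 → slot 2
434: h=0 → slot 0
792: h=1, probe 1,2,3 → slot 3
Table: [434, 64, 883, 792, —, —, —]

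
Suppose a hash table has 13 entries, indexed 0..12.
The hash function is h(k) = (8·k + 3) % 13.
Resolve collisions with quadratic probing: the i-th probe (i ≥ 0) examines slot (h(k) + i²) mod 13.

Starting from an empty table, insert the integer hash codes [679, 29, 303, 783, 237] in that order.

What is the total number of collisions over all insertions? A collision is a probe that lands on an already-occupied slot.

6

679: h=1 => slot 1
29: h=1, probe 1,2 => slot 2
303: h=9 => slot 9
783: h=1, probe 1,2,5 => slot 5
237: h=1, probe 1,2,5,10 => slot 10
Table: [∅, 679, 29, ∅, ∅, 783, ∅, ∅, ∅, 303, 237, ∅, ∅]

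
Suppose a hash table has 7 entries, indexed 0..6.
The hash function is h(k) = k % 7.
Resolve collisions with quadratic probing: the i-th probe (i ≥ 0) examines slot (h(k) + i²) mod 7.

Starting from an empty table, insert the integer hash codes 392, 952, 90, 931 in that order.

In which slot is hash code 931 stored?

392: h=0 → slot 0
952: h=0, probe 0,1 → slot 1
90: h=6 → slot 6
931: h=0, probe 0,1,4 → slot 4
Table: [392, 952, -, -, 931, -, 90]

4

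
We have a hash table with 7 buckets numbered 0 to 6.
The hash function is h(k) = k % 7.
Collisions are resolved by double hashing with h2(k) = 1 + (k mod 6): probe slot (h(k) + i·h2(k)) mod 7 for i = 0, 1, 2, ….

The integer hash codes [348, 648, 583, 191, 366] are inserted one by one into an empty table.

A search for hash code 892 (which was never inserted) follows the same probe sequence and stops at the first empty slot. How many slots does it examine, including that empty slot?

3

348: h=5 → slot 5
648: h=4 → slot 4
583: h=2 → slot 2
191: h=2, h2=6, probe 2,1 → slot 1
366: h=2, h2=1, probe 2,3 → slot 3
Table: [—, 191, 583, 366, 648, 348, —]
Lookup 892: h=3, h2=5, probe 3,1,6 → slot 6 empty, not found.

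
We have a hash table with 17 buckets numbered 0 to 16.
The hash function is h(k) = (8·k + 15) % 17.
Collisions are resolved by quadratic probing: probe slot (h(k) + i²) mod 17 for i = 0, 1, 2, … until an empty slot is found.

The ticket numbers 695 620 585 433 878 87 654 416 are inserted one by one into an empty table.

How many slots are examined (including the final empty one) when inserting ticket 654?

3

Insert 695: h=16, slot 16 empty → index 16.
Insert 620: h=11, slot 11 empty → index 11.
Insert 585: h=3, slot 3 empty → index 3.
Insert 433: h=11, slot 11 occupied → index 12.
Insert 878: h=1, slot 1 empty → index 1.
Insert 87: h=14, slot 14 empty → index 14.
Insert 654: h=11, slots 11,12 occupied → index 15.
Insert 416: h=11, slots 11,12,15,3 occupied → index 10.
Table: [., 878, ., 585, ., ., ., ., ., ., 416, 620, 433, ., 87, 654, 695]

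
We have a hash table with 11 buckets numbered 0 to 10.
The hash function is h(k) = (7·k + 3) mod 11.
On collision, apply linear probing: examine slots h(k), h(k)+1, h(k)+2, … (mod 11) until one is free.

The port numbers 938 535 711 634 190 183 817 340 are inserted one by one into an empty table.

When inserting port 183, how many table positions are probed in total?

4

938: h=2 → slot 2
535: h=8 → slot 8
711: h=8, probe 8,9 → slot 9
634: h=8, probe 8,9,10 → slot 10
190: h=2, probe 2,3 → slot 3
183: h=8, probe 8,9,10,0 → slot 0
817: h=2, probe 2,3,4 → slot 4
340: h=7 → slot 7
Table: [183, -, 938, 190, 817, -, -, 340, 535, 711, 634]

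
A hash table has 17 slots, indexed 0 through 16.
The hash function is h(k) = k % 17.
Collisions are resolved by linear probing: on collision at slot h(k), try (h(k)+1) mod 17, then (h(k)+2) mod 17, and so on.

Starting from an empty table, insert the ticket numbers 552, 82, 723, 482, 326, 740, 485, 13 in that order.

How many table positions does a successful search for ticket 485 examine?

3

552 hashes to 8; slot 8 is free => place at 8.
82 hashes to 14; slot 14 is free => place at 14.
723 hashes to 9; slot 9 is free => place at 9.
482 hashes to 6; slot 6 is free => place at 6.
326 hashes to 3; slot 3 is free => place at 3.
740 hashes to 9; 9 taken => place at 10.
485 hashes to 9; 9,10 taken => place at 11.
13 hashes to 13; slot 13 is free => place at 13.
Table: [., ., ., 326, ., ., 482, ., 552, 723, 740, 485, ., 13, 82, ., .]
Lookup 485: h=9, probe 9,10,11 → found at 11.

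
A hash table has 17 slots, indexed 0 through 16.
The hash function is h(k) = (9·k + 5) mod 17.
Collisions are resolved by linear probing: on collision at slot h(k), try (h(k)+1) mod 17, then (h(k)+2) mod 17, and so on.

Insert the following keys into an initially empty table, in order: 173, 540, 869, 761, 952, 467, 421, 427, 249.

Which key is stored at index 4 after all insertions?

173 hashes to 15; slot 15 is free => place at 15.
540 hashes to 3; slot 3 is free => place at 3.
869 hashes to 6; slot 6 is free => place at 6.
761 hashes to 3; 3 taken => place at 4.
952 hashes to 5; slot 5 is free => place at 5.
467 hashes to 9; slot 9 is free => place at 9.
421 hashes to 3; 3,4,5,6 taken => place at 7.
427 hashes to 6; 6,7 taken => place at 8.
249 hashes to 2; slot 2 is free => place at 2.
Table: [—, —, 249, 540, 761, 952, 869, 421, 427, 467, —, —, —, —, —, 173, —]

761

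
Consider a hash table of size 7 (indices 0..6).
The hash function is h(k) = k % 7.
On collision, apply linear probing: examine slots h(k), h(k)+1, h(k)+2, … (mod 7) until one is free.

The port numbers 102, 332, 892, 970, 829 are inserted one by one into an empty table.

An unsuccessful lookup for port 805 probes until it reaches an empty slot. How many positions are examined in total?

Insert 102: h=4, slot 4 empty -> index 4.
Insert 332: h=3, slot 3 empty -> index 3.
Insert 892: h=3, slots 3,4 occupied -> index 5.
Insert 970: h=4, slots 4,5 occupied -> index 6.
Insert 829: h=3, slots 3,4,5,6 occupied -> index 0.
Table: [829, ∅, ∅, 332, 102, 892, 970]
Lookup 805: h=0, probe 0,1 → slot 1 empty, not found.

2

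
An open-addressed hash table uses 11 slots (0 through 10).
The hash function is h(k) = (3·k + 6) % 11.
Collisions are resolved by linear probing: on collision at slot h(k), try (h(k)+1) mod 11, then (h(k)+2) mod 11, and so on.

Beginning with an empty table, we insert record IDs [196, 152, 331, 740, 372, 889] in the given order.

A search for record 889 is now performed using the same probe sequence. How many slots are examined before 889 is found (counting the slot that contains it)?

196: h=0 → slot 0
152: h=0, probe 0,1 → slot 1
331: h=9 → slot 9
740: h=4 → slot 4
372: h=0, probe 0,1,2 → slot 2
889: h=0, probe 0,1,2,3 → slot 3
Table: [196, 152, 372, 889, 740, ., ., ., ., 331, .]
Lookup 889: h=0, probe 0,1,2,3 → found at 3.

4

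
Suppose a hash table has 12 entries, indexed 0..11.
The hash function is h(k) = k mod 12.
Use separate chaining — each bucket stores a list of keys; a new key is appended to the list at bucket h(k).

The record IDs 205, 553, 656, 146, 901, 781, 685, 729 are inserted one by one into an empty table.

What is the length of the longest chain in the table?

5

Insert 205: h=1, bucket 1 empty -> new chain.
Insert 553: h=1, bucket 1 nonempty -> append to chain.
Insert 656: h=8, bucket 8 empty -> new chain.
Insert 146: h=2, bucket 2 empty -> new chain.
Insert 901: h=1, bucket 1 nonempty -> append to chain.
Insert 781: h=1, bucket 1 nonempty -> append to chain.
Insert 685: h=1, bucket 1 nonempty -> append to chain.
Insert 729: h=9, bucket 9 empty -> new chain.
Final buckets:
0: .
1: 205 -> 553 -> 901 -> 781 -> 685
2: 146
3: .
4: .
5: .
6: .
7: .
8: 656
9: 729
10: .
11: .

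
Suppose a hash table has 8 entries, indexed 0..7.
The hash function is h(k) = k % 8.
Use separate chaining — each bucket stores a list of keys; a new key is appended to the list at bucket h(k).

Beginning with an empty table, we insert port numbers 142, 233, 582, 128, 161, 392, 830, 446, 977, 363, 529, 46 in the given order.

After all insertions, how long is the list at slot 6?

5

142 → bucket 6
233 → bucket 1
582 → bucket 6 (collision)
128 → bucket 0
161 → bucket 1 (collision)
392 → bucket 0 (collision)
830 → bucket 6 (collision)
446 → bucket 6 (collision)
977 → bucket 1 (collision)
363 → bucket 3
529 → bucket 1 (collision)
46 → bucket 6 (collision)
Final buckets:
0: 128 -> 392
1: 233 -> 161 -> 977 -> 529
2: ∅
3: 363
4: ∅
5: ∅
6: 142 -> 582 -> 830 -> 446 -> 46
7: ∅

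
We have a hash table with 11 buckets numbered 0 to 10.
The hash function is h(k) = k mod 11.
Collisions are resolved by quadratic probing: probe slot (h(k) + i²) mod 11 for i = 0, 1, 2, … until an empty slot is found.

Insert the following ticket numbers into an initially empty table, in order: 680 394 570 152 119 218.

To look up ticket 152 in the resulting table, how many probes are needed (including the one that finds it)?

Insert 680: h=9, slot 9 empty -> index 9.
Insert 394: h=9, slot 9 occupied -> index 10.
Insert 570: h=9, slots 9,10 occupied -> index 2.
Insert 152: h=9, slots 9,10,2 occupied -> index 7.
Insert 119: h=9, slots 9,10,2,7 occupied -> index 3.
Insert 218: h=9, slots 9,10,2,7,3 occupied -> index 1.
Table: [., 218, 570, 119, ., ., ., 152, ., 680, 394]
Lookup 152: h=9, probe 9,10,2,7 → found at 7.

4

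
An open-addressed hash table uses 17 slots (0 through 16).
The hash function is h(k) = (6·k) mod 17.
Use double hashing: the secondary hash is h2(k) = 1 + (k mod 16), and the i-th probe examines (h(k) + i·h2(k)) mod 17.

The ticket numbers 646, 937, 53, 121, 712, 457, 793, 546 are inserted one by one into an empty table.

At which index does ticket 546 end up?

646 hashes to 0; slot 0 is free → place at 0.
937 hashes to 12; slot 12 is free → place at 12.
53 hashes to 12, h2=6; 12 taken → place at 1.
121 hashes to 12, h2=10; 12 taken → place at 5.
712 hashes to 5, h2=9; 5 taken → place at 14.
457 hashes to 5, h2=10; 5 taken → place at 15.
793 hashes to 15, h2=10; 15 taken → place at 8.
546 hashes to 12, h2=3; 12,15,1 taken → place at 4.
Table: [646, 53, ., ., 546, 121, ., ., 793, ., ., ., 937, ., 712, 457, .]

4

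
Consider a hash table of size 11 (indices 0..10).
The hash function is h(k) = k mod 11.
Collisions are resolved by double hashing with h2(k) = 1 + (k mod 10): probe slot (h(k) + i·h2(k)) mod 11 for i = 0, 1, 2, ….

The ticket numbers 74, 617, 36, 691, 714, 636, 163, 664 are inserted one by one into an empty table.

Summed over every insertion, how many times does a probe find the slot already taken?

2

74: h=8 => slot 8
617: h=1 => slot 1
36: h=3 => slot 3
691: h=9 => slot 9
714: h=10 => slot 10
636: h=9, h2=7, probe 9,5 => slot 5
163: h=9, h2=4, probe 9,2 => slot 2
664: h=4 => slot 4
Table: [_, 617, 163, 36, 664, 636, _, _, 74, 691, 714]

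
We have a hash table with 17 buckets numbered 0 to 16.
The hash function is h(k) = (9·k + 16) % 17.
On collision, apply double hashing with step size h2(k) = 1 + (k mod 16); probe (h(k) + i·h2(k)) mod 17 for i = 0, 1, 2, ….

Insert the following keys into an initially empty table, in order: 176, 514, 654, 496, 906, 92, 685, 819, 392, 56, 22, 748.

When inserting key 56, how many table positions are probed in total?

5

176 hashes to 2; slot 2 is free -> place at 2.
514 hashes to 1; slot 1 is free -> place at 1.
654 hashes to 3; slot 3 is free -> place at 3.
496 hashes to 9; slot 9 is free -> place at 9.
906 hashes to 10; slot 10 is free -> place at 10.
92 hashes to 11; slot 11 is free -> place at 11.
685 hashes to 10, h2=14; 10 taken -> place at 7.
819 hashes to 9, h2=4; 9 taken -> place at 13.
392 hashes to 8; slot 8 is free -> place at 8.
56 hashes to 10, h2=9; 10,2,11,3 taken -> place at 12.
22 hashes to 10, h2=7; 10 taken -> place at 0.
748 hashes to 16; slot 16 is free -> place at 16.
Table: [22, 514, 176, 654, _, _, _, 685, 392, 496, 906, 92, 56, 819, _, _, 748]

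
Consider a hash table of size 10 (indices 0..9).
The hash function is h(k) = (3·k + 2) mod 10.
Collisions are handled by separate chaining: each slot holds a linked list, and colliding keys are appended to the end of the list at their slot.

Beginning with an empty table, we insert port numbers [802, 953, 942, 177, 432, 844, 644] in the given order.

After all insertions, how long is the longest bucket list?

3

802 → bucket 8
953 → bucket 1
942 → bucket 8 (collision)
177 → bucket 3
432 → bucket 8 (collision)
844 → bucket 4
644 → bucket 4 (collision)
Final buckets:
0: .
1: 953
2: .
3: 177
4: 844 -> 644
5: .
6: .
7: .
8: 802 -> 942 -> 432
9: .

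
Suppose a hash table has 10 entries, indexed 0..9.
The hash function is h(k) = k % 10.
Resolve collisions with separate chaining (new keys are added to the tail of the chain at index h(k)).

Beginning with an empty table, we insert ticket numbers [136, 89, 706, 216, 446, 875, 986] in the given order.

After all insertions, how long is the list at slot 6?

136 -> bucket 6
89 -> bucket 9
706 -> bucket 6 (collision)
216 -> bucket 6 (collision)
446 -> bucket 6 (collision)
875 -> bucket 5
986 -> bucket 6 (collision)
Final buckets:
0: .
1: .
2: .
3: .
4: .
5: 875
6: 136 -> 706 -> 216 -> 446 -> 986
7: .
8: .
9: 89

5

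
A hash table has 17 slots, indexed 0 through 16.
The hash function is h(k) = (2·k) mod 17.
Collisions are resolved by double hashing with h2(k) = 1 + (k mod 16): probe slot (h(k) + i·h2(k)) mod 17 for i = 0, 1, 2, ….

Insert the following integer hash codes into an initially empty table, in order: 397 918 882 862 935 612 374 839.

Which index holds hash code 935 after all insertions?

397: h=12 → slot 12
918: h=0 → slot 0
882: h=13 → slot 13
862: h=7 → slot 7
935: h=0, h2=8, probe 0,8 → slot 8
612: h=0, h2=5, probe 0,5 → slot 5
374: h=0, h2=7, probe 0,7,14 → slot 14
839: h=12, h2=8, probe 12,3 → slot 3
Table: [918, ., ., 839, ., 612, ., 862, 935, ., ., ., 397, 882, 374, ., .]

8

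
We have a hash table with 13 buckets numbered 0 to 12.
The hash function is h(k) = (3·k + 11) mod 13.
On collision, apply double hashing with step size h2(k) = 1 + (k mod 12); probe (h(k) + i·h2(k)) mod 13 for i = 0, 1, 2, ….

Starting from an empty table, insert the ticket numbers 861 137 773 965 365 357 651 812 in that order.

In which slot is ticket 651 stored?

5

861 hashes to 7; slot 7 is free → place at 7.
137 hashes to 6; slot 6 is free → place at 6.
773 hashes to 3; slot 3 is free → place at 3.
965 hashes to 7, h2=6; 7 taken → place at 0.
365 hashes to 1; slot 1 is free → place at 1.
357 hashes to 3, h2=10; 3,0 taken → place at 10.
651 hashes to 1, h2=4; 1 taken → place at 5.
812 hashes to 3, h2=9; 3 taken → place at 12.
Table: [965, 365, -, 773, -, 651, 137, 861, -, -, 357, -, 812]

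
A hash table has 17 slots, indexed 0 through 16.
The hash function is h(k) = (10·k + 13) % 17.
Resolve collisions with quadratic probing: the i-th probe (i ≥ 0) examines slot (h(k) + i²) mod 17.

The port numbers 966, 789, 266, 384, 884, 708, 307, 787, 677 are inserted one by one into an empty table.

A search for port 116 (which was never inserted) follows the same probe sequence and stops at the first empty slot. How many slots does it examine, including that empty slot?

Insert 966: h=0, slot 0 empty → index 0.
Insert 789: h=15, slot 15 empty → index 15.
Insert 266: h=4, slot 4 empty → index 4.
Insert 384: h=11, slot 11 empty → index 11.
Insert 884: h=13, slot 13 empty → index 13.
Insert 708: h=4, slot 4 occupied → index 5.
Insert 307: h=6, slot 6 empty → index 6.
Insert 787: h=12, slot 12 empty → index 12.
Insert 677: h=0, slot 0 occupied → index 1.
Table: [966, 677, —, —, 266, 708, 307, —, —, —, —, 384, 787, 884, —, 789, —]
Lookup 116: h=0, probe 0,1,4,9 → slot 9 empty, not found.

4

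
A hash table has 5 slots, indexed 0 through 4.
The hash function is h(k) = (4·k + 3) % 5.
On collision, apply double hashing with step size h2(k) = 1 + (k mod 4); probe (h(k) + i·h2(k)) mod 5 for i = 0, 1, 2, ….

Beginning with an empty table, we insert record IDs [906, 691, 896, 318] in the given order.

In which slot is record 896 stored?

Insert 906: h=2, slot 2 empty → index 2.
Insert 691: h=2, h2=4, slot 2 occupied → index 1.
Insert 896: h=2, h2=1, slot 2 occupied → index 3.
Insert 318: h=0, slot 0 empty → index 0.
Table: [318, 691, 906, 896, —]

3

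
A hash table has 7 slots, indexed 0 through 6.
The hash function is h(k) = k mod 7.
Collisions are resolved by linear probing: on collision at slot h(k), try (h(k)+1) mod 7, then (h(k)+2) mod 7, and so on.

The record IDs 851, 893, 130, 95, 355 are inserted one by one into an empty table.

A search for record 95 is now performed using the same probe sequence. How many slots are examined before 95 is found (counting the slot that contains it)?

4

851: h=4 => slot 4
893: h=4, probe 4,5 => slot 5
130: h=4, probe 4,5,6 => slot 6
95: h=4, probe 4,5,6,0 => slot 0
355: h=5, probe 5,6,0,1 => slot 1
Table: [95, 355, -, -, 851, 893, 130]
Lookup 95: h=4, probe 4,5,6,0 → found at 0.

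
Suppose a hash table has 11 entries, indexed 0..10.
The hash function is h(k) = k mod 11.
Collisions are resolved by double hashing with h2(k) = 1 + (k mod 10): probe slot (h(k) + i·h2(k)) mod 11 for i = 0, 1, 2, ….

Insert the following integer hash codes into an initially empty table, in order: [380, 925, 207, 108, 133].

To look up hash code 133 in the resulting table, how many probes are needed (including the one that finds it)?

380: h=6 => slot 6
925: h=1 => slot 1
207: h=9 => slot 9
108: h=9, h2=9, probe 9,7 => slot 7
133: h=1, h2=4, probe 1,5 => slot 5
Table: [—, 925, —, —, —, 133, 380, 108, —, 207, —]
Lookup 133: h=1, h2=4, probe 1,5 → found at 5.

2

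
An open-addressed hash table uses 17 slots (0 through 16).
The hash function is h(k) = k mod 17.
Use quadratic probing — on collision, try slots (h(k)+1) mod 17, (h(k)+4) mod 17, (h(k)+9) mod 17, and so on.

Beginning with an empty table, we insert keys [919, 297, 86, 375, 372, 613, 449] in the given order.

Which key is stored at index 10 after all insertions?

613

Insert 919: h=1, slot 1 empty -> index 1.
Insert 297: h=8, slot 8 empty -> index 8.
Insert 86: h=1, slot 1 occupied -> index 2.
Insert 375: h=1, slots 1,2 occupied -> index 5.
Insert 372: h=15, slot 15 empty -> index 15.
Insert 613: h=1, slots 1,2,5 occupied -> index 10.
Insert 449: h=7, slot 7 empty -> index 7.
Table: [., 919, 86, ., ., 375, ., 449, 297, ., 613, ., ., ., ., 372, .]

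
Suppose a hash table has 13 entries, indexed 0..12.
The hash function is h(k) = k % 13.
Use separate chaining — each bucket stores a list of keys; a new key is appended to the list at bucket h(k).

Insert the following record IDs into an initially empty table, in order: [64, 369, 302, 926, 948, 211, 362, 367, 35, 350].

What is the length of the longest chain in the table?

64 → bucket 12
369 → bucket 5
302 → bucket 3
926 → bucket 3 (collision)
948 → bucket 12 (collision)
211 → bucket 3 (collision)
362 → bucket 11
367 → bucket 3 (collision)
35 → bucket 9
350 → bucket 12 (collision)
Final buckets:
0: ∅
1: ∅
2: ∅
3: 302 -> 926 -> 211 -> 367
4: ∅
5: 369
6: ∅
7: ∅
8: ∅
9: 35
10: ∅
11: 362
12: 64 -> 948 -> 350

4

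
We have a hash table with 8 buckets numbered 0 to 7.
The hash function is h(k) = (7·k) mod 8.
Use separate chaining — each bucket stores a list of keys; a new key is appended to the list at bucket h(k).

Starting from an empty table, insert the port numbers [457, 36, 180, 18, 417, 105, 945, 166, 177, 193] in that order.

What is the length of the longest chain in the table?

Insert 457: h=7, bucket 7 empty -> new chain.
Insert 36: h=4, bucket 4 empty -> new chain.
Insert 180: h=4, bucket 4 nonempty -> append to chain.
Insert 18: h=6, bucket 6 empty -> new chain.
Insert 417: h=7, bucket 7 nonempty -> append to chain.
Insert 105: h=7, bucket 7 nonempty -> append to chain.
Insert 945: h=7, bucket 7 nonempty -> append to chain.
Insert 166: h=2, bucket 2 empty -> new chain.
Insert 177: h=7, bucket 7 nonempty -> append to chain.
Insert 193: h=7, bucket 7 nonempty -> append to chain.
Final buckets:
0: .
1: .
2: 166
3: .
4: 36 -> 180
5: .
6: 18
7: 457 -> 417 -> 105 -> 945 -> 177 -> 193

6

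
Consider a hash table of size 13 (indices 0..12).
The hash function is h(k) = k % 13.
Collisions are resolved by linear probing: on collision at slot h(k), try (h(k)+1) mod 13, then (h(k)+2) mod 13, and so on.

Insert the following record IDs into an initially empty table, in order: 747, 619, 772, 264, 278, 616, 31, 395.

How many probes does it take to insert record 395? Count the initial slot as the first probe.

7

Insert 747: h=6, slot 6 empty => index 6.
Insert 619: h=8, slot 8 empty => index 8.
Insert 772: h=5, slot 5 empty => index 5.
Insert 264: h=4, slot 4 empty => index 4.
Insert 278: h=5, slots 5,6 occupied => index 7.
Insert 616: h=5, slots 5,6,7,8 occupied => index 9.
Insert 31: h=5, slots 5,6,7,8,9 occupied => index 10.
Insert 395: h=5, slots 5,6,7,8,9,10 occupied => index 11.
Table: [., ., ., ., 264, 772, 747, 278, 619, 616, 31, 395, .]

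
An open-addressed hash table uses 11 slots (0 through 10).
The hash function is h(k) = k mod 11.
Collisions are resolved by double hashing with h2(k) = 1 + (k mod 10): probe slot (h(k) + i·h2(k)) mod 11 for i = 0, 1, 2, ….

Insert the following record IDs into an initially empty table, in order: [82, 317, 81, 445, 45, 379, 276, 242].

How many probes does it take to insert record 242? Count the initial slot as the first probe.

Insert 82: h=5, slot 5 empty -> index 5.
Insert 317: h=9, slot 9 empty -> index 9.
Insert 81: h=4, slot 4 empty -> index 4.
Insert 445: h=5, h2=6, slot 5 occupied -> index 0.
Insert 45: h=1, slot 1 empty -> index 1.
Insert 379: h=5, h2=10, slots 5,4 occupied -> index 3.
Insert 276: h=1, h2=7, slot 1 occupied -> index 8.
Insert 242: h=0, h2=3, slots 0,3 occupied -> index 6.
Table: [445, 45, _, 379, 81, 82, 242, _, 276, 317, _]

3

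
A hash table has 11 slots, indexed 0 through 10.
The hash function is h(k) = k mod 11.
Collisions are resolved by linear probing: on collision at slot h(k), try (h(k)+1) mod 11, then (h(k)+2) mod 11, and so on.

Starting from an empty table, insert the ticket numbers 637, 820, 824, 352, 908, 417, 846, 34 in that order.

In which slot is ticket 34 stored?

4

637: h=10 => slot 10
820: h=6 => slot 6
824: h=10, probe 10,0 => slot 0
352: h=0, probe 0,1 => slot 1
908: h=6, probe 6,7 => slot 7
417: h=10, probe 10,0,1,2 => slot 2
846: h=10, probe 10,0,1,2,3 => slot 3
34: h=1, probe 1,2,3,4 => slot 4
Table: [824, 352, 417, 846, 34, -, 820, 908, -, -, 637]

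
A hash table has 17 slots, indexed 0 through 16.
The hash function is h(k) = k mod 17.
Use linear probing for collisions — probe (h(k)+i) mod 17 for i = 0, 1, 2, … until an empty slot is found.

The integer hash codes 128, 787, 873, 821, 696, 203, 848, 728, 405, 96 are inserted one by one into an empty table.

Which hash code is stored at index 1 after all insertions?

405

128: h=9 -> slot 9
787: h=5 -> slot 5
873: h=6 -> slot 6
821: h=5, probe 5,6,7 -> slot 7
696: h=16 -> slot 16
203: h=16, probe 16,0 -> slot 0
848: h=15 -> slot 15
728: h=14 -> slot 14
405: h=14, probe 14,15,16,0,1 -> slot 1
96: h=11 -> slot 11
Table: [203, 405, —, —, —, 787, 873, 821, —, 128, —, 96, —, —, 728, 848, 696]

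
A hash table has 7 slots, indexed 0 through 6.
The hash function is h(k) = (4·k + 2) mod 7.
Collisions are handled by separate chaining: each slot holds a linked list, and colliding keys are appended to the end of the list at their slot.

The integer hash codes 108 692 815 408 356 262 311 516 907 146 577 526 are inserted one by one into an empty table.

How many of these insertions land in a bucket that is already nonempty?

6

108 → bucket 0
692 → bucket 5
815 → bucket 0 (collision)
408 → bucket 3
356 → bucket 5 (collision)
262 → bucket 0 (collision)
311 → bucket 0 (collision)
516 → bucket 1
907 → bucket 4
146 → bucket 5 (collision)
577 → bucket 0 (collision)
526 → bucket 6
Final buckets:
0: 108 -> 815 -> 262 -> 311 -> 577
1: 516
2: _
3: 408
4: 907
5: 692 -> 356 -> 146
6: 526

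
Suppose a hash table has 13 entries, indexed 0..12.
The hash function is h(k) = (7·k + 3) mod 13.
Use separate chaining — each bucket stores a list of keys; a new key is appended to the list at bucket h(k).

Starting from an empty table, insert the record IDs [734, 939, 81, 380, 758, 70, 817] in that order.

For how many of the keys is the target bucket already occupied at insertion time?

Insert 734: h=6, bucket 6 empty -> new chain.
Insert 939: h=11, bucket 11 empty -> new chain.
Insert 81: h=11, bucket 11 nonempty -> append to chain.
Insert 380: h=11, bucket 11 nonempty -> append to chain.
Insert 758: h=5, bucket 5 empty -> new chain.
Insert 70: h=12, bucket 12 empty -> new chain.
Insert 817: h=2, bucket 2 empty -> new chain.
Final buckets:
0: —
1: —
2: 817
3: —
4: —
5: 758
6: 734
7: —
8: —
9: —
10: —
11: 939 -> 81 -> 380
12: 70

2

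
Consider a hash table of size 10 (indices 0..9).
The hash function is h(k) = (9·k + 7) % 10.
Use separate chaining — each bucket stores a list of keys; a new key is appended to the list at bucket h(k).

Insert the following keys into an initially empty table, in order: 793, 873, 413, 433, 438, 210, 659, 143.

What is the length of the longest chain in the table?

5

793 → bucket 4
873 → bucket 4 (collision)
413 → bucket 4 (collision)
433 → bucket 4 (collision)
438 → bucket 9
210 → bucket 7
659 → bucket 8
143 → bucket 4 (collision)
Final buckets:
0: _
1: _
2: _
3: _
4: 793 -> 873 -> 413 -> 433 -> 143
5: _
6: _
7: 210
8: 659
9: 438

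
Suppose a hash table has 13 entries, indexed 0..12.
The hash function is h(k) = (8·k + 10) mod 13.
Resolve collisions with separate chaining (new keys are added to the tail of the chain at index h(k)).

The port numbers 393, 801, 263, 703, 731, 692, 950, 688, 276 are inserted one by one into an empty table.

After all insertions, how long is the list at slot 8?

Insert 393: h=8, bucket 8 empty -> new chain.
Insert 801: h=9, bucket 9 empty -> new chain.
Insert 263: h=8, bucket 8 nonempty -> append to chain.
Insert 703: h=5, bucket 5 empty -> new chain.
Insert 731: h=8, bucket 8 nonempty -> append to chain.
Insert 692: h=8, bucket 8 nonempty -> append to chain.
Insert 950: h=5, bucket 5 nonempty -> append to chain.
Insert 688: h=2, bucket 2 empty -> new chain.
Insert 276: h=8, bucket 8 nonempty -> append to chain.
Final buckets:
0: _
1: _
2: 688
3: _
4: _
5: 703 -> 950
6: _
7: _
8: 393 -> 263 -> 731 -> 692 -> 276
9: 801
10: _
11: _
12: _

5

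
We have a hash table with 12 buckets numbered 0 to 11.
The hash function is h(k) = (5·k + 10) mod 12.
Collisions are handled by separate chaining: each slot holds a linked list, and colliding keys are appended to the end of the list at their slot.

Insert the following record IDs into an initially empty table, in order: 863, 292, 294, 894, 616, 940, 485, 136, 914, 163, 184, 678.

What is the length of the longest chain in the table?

5

Insert 863: h=5, bucket 5 empty -> new chain.
Insert 292: h=6, bucket 6 empty -> new chain.
Insert 294: h=4, bucket 4 empty -> new chain.
Insert 894: h=4, bucket 4 nonempty -> append to chain.
Insert 616: h=6, bucket 6 nonempty -> append to chain.
Insert 940: h=6, bucket 6 nonempty -> append to chain.
Insert 485: h=11, bucket 11 empty -> new chain.
Insert 136: h=6, bucket 6 nonempty -> append to chain.
Insert 914: h=8, bucket 8 empty -> new chain.
Insert 163: h=9, bucket 9 empty -> new chain.
Insert 184: h=6, bucket 6 nonempty -> append to chain.
Insert 678: h=4, bucket 4 nonempty -> append to chain.
Final buckets:
0: _
1: _
2: _
3: _
4: 294 -> 894 -> 678
5: 863
6: 292 -> 616 -> 940 -> 136 -> 184
7: _
8: 914
9: 163
10: _
11: 485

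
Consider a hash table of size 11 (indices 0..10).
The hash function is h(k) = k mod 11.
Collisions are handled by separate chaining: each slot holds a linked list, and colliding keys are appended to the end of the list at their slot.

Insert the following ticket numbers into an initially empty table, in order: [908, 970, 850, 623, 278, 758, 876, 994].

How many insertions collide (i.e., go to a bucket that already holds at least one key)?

2

908 → bucket 6
970 → bucket 2
850 → bucket 3
623 → bucket 7
278 → bucket 3 (collision)
758 → bucket 10
876 → bucket 7 (collision)
994 → bucket 4
Final buckets:
0: ∅
1: ∅
2: 970
3: 850 -> 278
4: 994
5: ∅
6: 908
7: 623 -> 876
8: ∅
9: ∅
10: 758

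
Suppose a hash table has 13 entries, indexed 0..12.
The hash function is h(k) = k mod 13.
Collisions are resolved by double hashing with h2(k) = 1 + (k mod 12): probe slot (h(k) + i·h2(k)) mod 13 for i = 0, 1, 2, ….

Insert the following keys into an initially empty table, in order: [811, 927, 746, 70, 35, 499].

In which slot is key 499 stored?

811 hashes to 5; slot 5 is free → place at 5.
927 hashes to 4; slot 4 is free → place at 4.
746 hashes to 5, h2=3; 5 taken → place at 8.
70 hashes to 5, h2=11; 5 taken → place at 3.
35 hashes to 9; slot 9 is free → place at 9.
499 hashes to 5, h2=8; 5 taken → place at 0.
Table: [499, —, —, 70, 927, 811, —, —, 746, 35, —, —, —]

0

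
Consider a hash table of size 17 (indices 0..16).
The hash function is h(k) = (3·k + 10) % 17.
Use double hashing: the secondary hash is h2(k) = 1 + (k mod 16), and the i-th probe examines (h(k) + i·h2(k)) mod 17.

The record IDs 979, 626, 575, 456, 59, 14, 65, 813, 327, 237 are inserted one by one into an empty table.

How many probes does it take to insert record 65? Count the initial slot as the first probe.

2

Insert 979: h=6, slot 6 empty -> index 6.
Insert 626: h=1, slot 1 empty -> index 1.
Insert 575: h=1, h2=16, slot 1 occupied -> index 0.
Insert 456: h=1, h2=9, slot 1 occupied -> index 10.
Insert 59: h=0, h2=12, slot 0 occupied -> index 12.
Insert 14: h=1, h2=15, slot 1 occupied -> index 16.
Insert 65: h=1, h2=2, slot 1 occupied -> index 3.
Insert 813: h=1, h2=14, slot 1 occupied -> index 15.
Insert 327: h=5, slot 5 empty -> index 5.
Insert 237: h=7, slot 7 empty -> index 7.
Table: [575, 626, ., 65, ., 327, 979, 237, ., ., 456, ., 59, ., ., 813, 14]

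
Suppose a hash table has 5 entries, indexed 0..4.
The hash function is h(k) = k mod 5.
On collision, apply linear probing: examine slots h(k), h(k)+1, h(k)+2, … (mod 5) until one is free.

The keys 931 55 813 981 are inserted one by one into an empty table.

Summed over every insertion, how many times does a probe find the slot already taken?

931: h=1 → slot 1
55: h=0 → slot 0
813: h=3 → slot 3
981: h=1, probe 1,2 → slot 2
Table: [55, 931, 981, 813, .]

1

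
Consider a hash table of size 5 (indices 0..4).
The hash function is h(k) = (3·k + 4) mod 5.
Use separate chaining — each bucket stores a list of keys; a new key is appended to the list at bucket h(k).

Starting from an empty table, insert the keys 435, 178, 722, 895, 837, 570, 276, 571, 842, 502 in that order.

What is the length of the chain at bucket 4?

3

Insert 435: h=4, bucket 4 empty -> new chain.
Insert 178: h=3, bucket 3 empty -> new chain.
Insert 722: h=0, bucket 0 empty -> new chain.
Insert 895: h=4, bucket 4 nonempty -> append to chain.
Insert 837: h=0, bucket 0 nonempty -> append to chain.
Insert 570: h=4, bucket 4 nonempty -> append to chain.
Insert 276: h=2, bucket 2 empty -> new chain.
Insert 571: h=2, bucket 2 nonempty -> append to chain.
Insert 842: h=0, bucket 0 nonempty -> append to chain.
Insert 502: h=0, bucket 0 nonempty -> append to chain.
Final buckets:
0: 722 -> 837 -> 842 -> 502
1: .
2: 276 -> 571
3: 178
4: 435 -> 895 -> 570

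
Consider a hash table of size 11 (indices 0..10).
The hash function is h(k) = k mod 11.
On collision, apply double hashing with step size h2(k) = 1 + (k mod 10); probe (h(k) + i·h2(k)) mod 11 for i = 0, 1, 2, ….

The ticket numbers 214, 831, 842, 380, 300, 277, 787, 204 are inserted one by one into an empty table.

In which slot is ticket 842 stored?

Insert 214: h=5, slot 5 empty → index 5.
Insert 831: h=6, slot 6 empty → index 6.
Insert 842: h=6, h2=3, slot 6 occupied → index 9.
Insert 380: h=6, h2=1, slot 6 occupied → index 7.
Insert 300: h=3, slot 3 empty → index 3.
Insert 277: h=2, slot 2 empty → index 2.
Insert 787: h=6, h2=8, slots 6,3 occupied → index 0.
Insert 204: h=6, h2=5, slots 6,0,5 occupied → index 10.
Table: [787, ∅, 277, 300, ∅, 214, 831, 380, ∅, 842, 204]

9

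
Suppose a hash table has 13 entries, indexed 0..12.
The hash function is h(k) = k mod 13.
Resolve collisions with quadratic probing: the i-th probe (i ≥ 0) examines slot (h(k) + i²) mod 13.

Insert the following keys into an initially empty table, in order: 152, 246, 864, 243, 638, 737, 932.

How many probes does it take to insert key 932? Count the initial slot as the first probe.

Insert 152: h=9, slot 9 empty -> index 9.
Insert 246: h=12, slot 12 empty -> index 12.
Insert 864: h=6, slot 6 empty -> index 6.
Insert 243: h=9, slot 9 occupied -> index 10.
Insert 638: h=1, slot 1 empty -> index 1.
Insert 737: h=9, slots 9,10 occupied -> index 0.
Insert 932: h=9, slots 9,10,0 occupied -> index 5.
Table: [737, 638, ∅, ∅, ∅, 932, 864, ∅, ∅, 152, 243, ∅, 246]

4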